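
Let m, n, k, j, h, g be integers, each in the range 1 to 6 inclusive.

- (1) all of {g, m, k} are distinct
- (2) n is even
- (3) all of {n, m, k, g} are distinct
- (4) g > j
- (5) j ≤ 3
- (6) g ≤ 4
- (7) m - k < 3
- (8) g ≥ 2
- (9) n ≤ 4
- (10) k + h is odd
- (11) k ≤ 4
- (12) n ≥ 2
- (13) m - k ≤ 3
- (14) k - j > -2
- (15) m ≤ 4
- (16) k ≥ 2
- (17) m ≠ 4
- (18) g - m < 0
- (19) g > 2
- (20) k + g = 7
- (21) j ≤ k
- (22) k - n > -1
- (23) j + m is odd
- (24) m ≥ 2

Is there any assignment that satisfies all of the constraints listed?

Unsatisfiable

Constraints 6, 8, 9, 11, 12, 15, 16, and 24 confine each of n, m, k, g to the 3 values {2, …, 4}.
Constraint 3 requires all 4 of them to be distinct, but only 3 values are available — impossible by the pigeonhole principle.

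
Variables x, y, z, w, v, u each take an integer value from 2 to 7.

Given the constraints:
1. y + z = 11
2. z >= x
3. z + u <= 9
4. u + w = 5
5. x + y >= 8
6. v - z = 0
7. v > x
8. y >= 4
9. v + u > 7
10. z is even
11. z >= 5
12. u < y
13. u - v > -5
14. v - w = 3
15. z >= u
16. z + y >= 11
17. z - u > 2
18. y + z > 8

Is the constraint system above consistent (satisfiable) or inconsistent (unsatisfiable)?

Satisfiable

Try x = 5, y = 5, z = 6, w = 3, v = 6, u = 2.
Check constraint 1: y + z = 11; constraint 3: z + u = 8. The remaining constraints are straightforward to verify.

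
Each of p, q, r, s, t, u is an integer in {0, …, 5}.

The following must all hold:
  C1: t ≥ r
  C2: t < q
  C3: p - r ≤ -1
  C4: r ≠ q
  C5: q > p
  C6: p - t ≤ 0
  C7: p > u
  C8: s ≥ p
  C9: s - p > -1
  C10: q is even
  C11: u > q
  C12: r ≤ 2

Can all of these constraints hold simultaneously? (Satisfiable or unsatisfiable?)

Constraints 1, 2, 3, 7, and 11 give t < q, q < u, u < p, p < r, r ≤ t. Chaining: t < q < u < p < r ≤ t, which forces t < t — impossible.

Unsatisfiable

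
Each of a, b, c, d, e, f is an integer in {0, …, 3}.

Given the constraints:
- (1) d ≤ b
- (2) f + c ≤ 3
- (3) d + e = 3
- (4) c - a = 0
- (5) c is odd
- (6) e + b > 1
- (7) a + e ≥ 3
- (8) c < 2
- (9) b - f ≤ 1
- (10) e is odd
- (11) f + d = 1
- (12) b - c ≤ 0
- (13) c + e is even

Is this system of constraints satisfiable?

The assignment a = 1, b = 1, c = 1, d = 0, e = 3, f = 1 works:
  constraint 2 holds since f + c = 2.
  constraint 3 holds since d + e = 3.
The rest check out directly.

Satisfiable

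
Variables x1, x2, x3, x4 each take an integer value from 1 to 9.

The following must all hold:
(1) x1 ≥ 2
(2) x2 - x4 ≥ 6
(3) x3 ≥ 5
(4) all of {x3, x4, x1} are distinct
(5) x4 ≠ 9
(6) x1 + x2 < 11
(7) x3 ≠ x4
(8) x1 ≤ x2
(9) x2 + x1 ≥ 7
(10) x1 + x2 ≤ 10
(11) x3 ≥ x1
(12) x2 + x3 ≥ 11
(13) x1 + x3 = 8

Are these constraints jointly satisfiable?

The assignment x1 = 2, x2 = 8, x3 = 6, x4 = 1 works:
  constraint 2 holds since x2 - x4 = 7.
  constraint 6 holds since x1 + x2 = 10.
The rest check out directly.

Satisfiable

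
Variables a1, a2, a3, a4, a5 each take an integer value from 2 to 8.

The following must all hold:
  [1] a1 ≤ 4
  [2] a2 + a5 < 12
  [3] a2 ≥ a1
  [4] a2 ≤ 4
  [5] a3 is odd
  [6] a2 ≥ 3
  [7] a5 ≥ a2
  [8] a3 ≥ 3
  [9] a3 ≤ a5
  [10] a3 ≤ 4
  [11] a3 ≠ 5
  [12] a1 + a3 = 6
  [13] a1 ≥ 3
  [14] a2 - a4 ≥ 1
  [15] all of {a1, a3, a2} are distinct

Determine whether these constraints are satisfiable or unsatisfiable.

Constraints 1, 4, 6, 8, 10, and 13 confine each of a1, a3, a2 to the 2 values {3, 4}.
Constraint 15 requires all 3 of them to be distinct, but only 2 values are available — impossible by the pigeonhole principle.

Unsatisfiable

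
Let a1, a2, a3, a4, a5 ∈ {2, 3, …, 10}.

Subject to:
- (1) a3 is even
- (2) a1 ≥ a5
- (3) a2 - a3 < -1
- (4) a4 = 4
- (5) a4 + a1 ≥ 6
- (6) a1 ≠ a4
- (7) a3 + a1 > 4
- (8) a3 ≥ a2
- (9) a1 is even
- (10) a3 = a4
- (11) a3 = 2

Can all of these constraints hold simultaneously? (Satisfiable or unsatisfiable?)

Unsatisfiable

Constraint 11 fixes a3 = 2 and constraint 4 fixes a4 = 4, but constraint 10 requires a3 = a4. Since 2 ≠ 4, contradiction.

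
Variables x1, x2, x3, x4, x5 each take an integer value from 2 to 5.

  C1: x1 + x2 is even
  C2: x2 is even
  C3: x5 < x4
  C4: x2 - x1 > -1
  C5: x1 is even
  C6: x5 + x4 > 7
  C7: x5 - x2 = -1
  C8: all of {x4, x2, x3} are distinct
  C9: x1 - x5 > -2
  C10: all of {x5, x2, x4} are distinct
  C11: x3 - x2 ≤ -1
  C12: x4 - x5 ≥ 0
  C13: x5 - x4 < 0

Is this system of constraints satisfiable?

Setting (x1, x2, x3, x4, x5) = (4, 4, 3, 5, 3) satisfies everything: constraint 4: x2 - x1 = 0; constraint 6: x5 + x4 = 8, and the others follow.

Satisfiable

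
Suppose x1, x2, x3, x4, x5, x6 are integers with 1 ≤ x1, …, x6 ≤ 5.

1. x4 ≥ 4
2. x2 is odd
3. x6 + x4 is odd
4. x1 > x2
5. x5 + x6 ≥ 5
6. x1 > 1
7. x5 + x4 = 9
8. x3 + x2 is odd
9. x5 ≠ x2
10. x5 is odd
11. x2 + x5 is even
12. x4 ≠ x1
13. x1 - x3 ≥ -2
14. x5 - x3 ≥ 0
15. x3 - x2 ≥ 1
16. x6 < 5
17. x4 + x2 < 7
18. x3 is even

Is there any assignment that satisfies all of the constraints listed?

Try x1 = 3, x2 = 1, x3 = 2, x4 = 4, x5 = 5, x6 = 3.
Check constraint 5: x5 + x6 = 8; constraint 7: x5 + x4 = 9. The remaining constraints are straightforward to verify.

Satisfiable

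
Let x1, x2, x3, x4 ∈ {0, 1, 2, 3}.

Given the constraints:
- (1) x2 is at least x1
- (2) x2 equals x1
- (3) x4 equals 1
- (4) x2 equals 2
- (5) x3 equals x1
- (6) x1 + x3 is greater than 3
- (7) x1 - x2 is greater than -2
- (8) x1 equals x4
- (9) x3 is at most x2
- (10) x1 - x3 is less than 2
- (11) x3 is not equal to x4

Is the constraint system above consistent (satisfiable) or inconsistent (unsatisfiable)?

Constraint 4 fixes x2 = 2 and constraint 3 fixes x4 = 1. Constraints 2 and 8 give x2 = x1 = x4, so x2 = x4. But 2 ≠ 1 — contradiction.

Unsatisfiable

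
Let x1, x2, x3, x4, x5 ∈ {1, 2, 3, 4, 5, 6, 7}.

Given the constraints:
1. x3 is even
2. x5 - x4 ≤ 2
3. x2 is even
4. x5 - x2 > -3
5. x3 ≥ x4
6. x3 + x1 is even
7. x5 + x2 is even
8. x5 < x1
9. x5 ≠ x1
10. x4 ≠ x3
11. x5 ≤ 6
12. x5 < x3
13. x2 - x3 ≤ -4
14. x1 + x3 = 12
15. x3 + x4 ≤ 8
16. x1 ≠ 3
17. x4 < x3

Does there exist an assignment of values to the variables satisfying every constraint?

The assignment x1 = 6, x2 = 2, x3 = 6, x4 = 2, x5 = 2 works:
  constraint 2 holds since x5 - x4 = 0.
  constraint 4 holds since x5 - x2 = 0.
  constraint 13 holds since x2 - x3 = -4.
The rest check out directly.

Satisfiable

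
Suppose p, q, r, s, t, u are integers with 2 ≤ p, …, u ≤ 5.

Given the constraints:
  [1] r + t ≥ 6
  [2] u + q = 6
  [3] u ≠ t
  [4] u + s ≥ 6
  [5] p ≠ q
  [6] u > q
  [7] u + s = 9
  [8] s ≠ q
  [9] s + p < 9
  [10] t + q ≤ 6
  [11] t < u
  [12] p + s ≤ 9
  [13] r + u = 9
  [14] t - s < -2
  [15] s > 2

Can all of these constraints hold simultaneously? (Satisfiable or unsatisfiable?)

One satisfying assignment is p = 3, q = 2, r = 5, s = 5, t = 2, u = 4.
For the less obvious constraints — constraint 1: r + t = 7; constraint 2: u + q = 6; constraint 4: u + s = 9 — and the others hold by inspection.

Satisfiable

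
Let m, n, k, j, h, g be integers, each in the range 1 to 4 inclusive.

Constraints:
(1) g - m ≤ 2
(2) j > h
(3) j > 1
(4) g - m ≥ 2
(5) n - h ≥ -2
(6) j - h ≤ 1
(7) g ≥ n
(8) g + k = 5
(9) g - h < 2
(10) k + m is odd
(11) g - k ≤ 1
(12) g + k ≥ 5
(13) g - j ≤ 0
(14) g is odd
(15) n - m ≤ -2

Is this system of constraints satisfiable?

Constraints 4, 5, 6, 13, and 15 give m − n ≥ 2, n − h ≥ -2, h − j ≥ -1, j − g ≥ 0, g − m ≥ 2.
Adding all 5 inequalities: the left sides telescope to 0, and the right sides sum to 2 + (-2) + (-1) + 0 + 2 = 1. So 0 ≥ 1, which is false.

Unsatisfiable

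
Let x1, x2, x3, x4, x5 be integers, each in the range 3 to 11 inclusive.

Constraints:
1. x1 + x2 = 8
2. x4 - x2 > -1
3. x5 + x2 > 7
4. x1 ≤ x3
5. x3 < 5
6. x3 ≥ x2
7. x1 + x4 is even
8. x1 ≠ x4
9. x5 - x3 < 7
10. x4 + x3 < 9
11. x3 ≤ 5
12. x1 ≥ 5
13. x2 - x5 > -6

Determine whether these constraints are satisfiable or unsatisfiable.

From constraints 4 and 12: x3 ≥ x1 and x1 ≥ 5, so x3 ≥ 5. From constraint 5: x3 ≤ 4. But 4 < 5, so no value of x3 works.

Unsatisfiable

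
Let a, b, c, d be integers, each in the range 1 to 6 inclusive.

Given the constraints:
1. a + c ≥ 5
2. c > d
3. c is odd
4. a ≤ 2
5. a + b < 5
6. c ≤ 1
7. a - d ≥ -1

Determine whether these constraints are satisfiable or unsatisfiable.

Unsatisfiable

From constraint 4: a ≤ 2. From constraint 6: c ≤ 1. Hence a + c ≤ 3. But constraint 1 requires a + c ≥ 5, and 5 > 3. Contradiction.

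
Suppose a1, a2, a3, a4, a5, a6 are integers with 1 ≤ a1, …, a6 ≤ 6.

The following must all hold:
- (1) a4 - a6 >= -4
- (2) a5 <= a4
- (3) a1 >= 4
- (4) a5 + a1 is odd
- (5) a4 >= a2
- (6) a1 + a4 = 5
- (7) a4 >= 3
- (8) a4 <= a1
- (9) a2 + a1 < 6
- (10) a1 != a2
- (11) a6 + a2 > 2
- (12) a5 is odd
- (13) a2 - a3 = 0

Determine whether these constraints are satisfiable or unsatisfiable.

Unsatisfiable

From constraint 3: a1 ≥ 4. From constraint 7: a4 ≥ 3. Hence a1 + a4 ≥ 7. But constraint 6 requires a1 + a4 = 5, and 5 < 7. Contradiction.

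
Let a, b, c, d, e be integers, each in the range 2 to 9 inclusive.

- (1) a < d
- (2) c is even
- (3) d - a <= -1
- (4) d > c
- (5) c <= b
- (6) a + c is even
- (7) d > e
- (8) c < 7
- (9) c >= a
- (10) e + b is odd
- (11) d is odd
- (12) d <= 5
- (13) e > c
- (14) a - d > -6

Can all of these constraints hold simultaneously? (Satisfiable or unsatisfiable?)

Constraints 3, 7, 9, and 13 give d < a, a ≤ c, c < e, e < d. Chaining: d < a ≤ c < e < d, which forces d < d — impossible.

Unsatisfiable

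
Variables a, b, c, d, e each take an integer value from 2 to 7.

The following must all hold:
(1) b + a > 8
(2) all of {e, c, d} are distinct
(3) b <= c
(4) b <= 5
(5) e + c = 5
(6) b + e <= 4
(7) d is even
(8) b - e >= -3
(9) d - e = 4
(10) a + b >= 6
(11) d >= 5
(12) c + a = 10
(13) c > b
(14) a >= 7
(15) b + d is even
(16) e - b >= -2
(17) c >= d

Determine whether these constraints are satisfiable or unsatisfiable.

From constraints 11 and 17: c ≥ d ≥ 5. From constraint 14: a ≥ 7. Hence c + a ≥ 12. But constraint 12 requires c + a = 10, and 10 < 12. Contradiction.

Unsatisfiable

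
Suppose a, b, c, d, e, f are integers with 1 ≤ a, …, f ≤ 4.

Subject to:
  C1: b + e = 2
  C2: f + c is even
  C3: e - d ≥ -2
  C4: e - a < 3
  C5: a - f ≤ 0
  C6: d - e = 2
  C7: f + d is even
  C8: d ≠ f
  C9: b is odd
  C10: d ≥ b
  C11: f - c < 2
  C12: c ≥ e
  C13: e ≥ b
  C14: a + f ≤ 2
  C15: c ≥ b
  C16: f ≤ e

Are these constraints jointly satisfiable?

Satisfiable

Try a = 1, b = 1, c = 1, d = 3, e = 1, f = 1.
Check constraint 1: b + e = 2; constraint 3: e - d = -2; constraint 4: e - a = 0. The remaining constraints are straightforward to verify.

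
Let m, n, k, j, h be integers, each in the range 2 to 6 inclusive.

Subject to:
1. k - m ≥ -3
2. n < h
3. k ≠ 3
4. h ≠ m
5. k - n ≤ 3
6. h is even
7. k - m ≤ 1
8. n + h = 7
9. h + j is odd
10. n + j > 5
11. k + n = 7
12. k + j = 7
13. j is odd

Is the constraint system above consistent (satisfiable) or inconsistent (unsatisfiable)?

Take m = 6, n = 3, k = 4, j = 3, h = 4. Then constraint 1: k - m = -2; constraint 5: k - n = 1, and every other listed constraint is also met.

Satisfiable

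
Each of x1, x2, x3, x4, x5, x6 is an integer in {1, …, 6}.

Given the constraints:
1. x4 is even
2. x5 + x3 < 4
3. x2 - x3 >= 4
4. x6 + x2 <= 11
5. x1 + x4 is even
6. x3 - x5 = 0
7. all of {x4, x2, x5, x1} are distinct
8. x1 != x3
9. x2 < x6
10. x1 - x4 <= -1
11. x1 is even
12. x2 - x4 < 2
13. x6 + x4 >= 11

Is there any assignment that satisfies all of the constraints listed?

The assignment x1 = 4, x2 = 5, x3 = 1, x4 = 6, x5 = 1, x6 = 6 works:
  constraint 2 holds since x5 + x3 = 2.
  constraint 3 holds since x2 - x3 = 4.
  constraint 4 holds since x6 + x2 = 11.
The rest check out directly.

Satisfiable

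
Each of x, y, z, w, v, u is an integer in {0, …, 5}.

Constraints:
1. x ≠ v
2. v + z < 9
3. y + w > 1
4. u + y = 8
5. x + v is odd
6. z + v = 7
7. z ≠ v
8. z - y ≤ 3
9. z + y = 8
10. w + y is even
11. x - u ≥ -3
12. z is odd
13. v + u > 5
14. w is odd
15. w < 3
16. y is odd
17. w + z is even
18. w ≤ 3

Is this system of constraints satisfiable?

Try x = 5, y = 3, z = 5, w = 1, v = 2, u = 5.
Check constraint 2: v + z = 7; constraint 3: y + w = 4. The remaining constraints are straightforward to verify.

Satisfiable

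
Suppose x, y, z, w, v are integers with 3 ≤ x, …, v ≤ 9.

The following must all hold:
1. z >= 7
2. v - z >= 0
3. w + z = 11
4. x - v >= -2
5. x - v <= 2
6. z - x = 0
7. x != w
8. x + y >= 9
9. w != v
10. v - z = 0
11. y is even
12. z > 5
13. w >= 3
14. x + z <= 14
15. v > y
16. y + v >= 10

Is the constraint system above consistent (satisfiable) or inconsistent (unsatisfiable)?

The assignment x = 7, y = 4, z = 7, w = 4, v = 7 works:
  constraint 2 holds since v - z = 0.
  constraint 3 holds since w + z = 11.
  constraint 4 holds since x - v = 0.
The rest check out directly.

Satisfiable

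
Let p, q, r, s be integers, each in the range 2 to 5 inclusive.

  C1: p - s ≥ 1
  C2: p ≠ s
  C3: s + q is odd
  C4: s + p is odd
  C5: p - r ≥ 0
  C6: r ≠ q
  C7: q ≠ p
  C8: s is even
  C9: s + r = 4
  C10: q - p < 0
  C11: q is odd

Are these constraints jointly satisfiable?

Satisfiable

Try p = 5, q = 3, r = 2, s = 2.
Check constraint 1: p - s = 3; constraint 5: p - r = 3; constraint 9: s + r = 4. The remaining constraints are straightforward to verify.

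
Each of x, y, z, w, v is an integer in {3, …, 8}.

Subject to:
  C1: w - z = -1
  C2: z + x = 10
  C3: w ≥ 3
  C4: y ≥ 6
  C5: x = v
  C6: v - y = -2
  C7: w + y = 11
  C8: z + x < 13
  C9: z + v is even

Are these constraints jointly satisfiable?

Try x = 5, y = 7, z = 5, w = 4, v = 5.
Check constraint 1: w - z = -1; constraint 2: z + x = 10; constraint 6: v - y = -2. The remaining constraints are straightforward to verify.

Satisfiable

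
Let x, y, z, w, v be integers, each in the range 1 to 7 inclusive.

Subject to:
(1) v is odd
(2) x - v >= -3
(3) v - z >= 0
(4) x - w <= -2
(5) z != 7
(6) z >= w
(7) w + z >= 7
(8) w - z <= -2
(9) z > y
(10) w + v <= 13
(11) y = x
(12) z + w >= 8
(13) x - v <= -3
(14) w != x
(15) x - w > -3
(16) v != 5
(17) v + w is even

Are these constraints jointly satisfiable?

Constraints 2, 3, 4, and 8 give z − w ≥ 2, w − x ≥ 2, x − v ≥ -3, v − z ≥ 0.
Adding all 4 inequalities: the left sides telescope to 0, and the right sides sum to 2 + 2 + (-3) + 0 = 1. So 0 ≥ 1, which is false.

Unsatisfiable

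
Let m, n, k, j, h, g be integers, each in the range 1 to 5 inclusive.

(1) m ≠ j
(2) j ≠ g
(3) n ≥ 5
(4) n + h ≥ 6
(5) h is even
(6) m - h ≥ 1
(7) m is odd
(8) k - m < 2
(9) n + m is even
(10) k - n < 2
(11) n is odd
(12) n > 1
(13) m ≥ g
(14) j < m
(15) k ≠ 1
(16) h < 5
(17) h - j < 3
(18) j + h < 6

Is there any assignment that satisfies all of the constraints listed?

Satisfiable

Setting (m, n, k, j, h, g) = (5, 5, 5, 1, 2, 5) satisfies everything: constraint 4: n + h = 7; constraint 6: m - h = 3, and the others follow.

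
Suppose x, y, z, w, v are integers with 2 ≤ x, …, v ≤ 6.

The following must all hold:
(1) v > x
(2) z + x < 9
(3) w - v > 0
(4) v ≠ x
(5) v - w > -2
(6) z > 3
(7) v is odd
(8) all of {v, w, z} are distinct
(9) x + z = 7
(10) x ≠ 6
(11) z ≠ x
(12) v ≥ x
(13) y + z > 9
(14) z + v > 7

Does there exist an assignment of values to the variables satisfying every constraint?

Satisfiable

Setting (x, y, z, w, v) = (2, 5, 5, 4, 3) satisfies everything: constraint 2: z + x = 7; constraint 3: w - v = 1; constraint 5: v - w = -1, and the others follow.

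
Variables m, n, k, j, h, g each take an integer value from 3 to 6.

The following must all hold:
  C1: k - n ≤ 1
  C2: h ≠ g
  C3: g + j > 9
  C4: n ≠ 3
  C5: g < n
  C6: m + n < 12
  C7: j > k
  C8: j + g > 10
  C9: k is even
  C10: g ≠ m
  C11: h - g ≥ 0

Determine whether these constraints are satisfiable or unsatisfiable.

Satisfiable

Try m = 4, n = 6, k = 4, j = 6, h = 6, g = 5.
Check constraint 1: k - n = -2; constraint 3: g + j = 11. The remaining constraints are straightforward to verify.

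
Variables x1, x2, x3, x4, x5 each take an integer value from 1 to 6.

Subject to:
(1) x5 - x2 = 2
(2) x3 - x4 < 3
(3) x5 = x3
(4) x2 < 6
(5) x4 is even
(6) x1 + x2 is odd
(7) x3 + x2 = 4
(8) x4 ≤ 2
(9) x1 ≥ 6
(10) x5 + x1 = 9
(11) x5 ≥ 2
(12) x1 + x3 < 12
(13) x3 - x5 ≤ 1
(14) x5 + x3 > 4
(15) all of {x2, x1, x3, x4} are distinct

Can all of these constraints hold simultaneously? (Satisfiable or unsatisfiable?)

Take x1 = 6, x2 = 1, x3 = 3, x4 = 2, x5 = 3. Then constraint 1: x5 - x2 = 2; constraint 2: x3 - x4 = 1; constraint 7: x3 + x2 = 4, and every other listed constraint is also met.

Satisfiable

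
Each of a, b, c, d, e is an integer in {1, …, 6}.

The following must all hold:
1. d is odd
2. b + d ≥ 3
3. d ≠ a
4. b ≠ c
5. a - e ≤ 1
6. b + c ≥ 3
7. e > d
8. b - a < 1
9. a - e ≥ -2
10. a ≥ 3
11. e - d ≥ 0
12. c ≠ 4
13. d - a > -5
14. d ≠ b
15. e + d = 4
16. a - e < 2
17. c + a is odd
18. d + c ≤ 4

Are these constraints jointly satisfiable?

Satisfiable

Try a = 4, b = 3, c = 1, d = 1, e = 3.
Check constraint 2: b + d = 4; constraint 5: a - e = 1. The remaining constraints are straightforward to verify.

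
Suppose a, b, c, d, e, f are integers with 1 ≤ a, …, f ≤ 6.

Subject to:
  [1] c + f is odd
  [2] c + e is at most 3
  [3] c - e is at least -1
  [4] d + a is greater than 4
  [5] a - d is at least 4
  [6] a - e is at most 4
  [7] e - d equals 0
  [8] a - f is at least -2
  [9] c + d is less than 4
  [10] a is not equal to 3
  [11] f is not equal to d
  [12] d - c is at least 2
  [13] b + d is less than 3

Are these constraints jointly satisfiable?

Unsatisfiable

Constraints 3, 5, 6, and 12 give e − a ≥ -4, a − d ≥ 4, d − c ≥ 2, c − e ≥ -1.
Adding all 4 inequalities: the left sides telescope to 0, and the right sides sum to (-4) + 4 + 2 + (-1) = 1. So 0 ≥ 1, which is false.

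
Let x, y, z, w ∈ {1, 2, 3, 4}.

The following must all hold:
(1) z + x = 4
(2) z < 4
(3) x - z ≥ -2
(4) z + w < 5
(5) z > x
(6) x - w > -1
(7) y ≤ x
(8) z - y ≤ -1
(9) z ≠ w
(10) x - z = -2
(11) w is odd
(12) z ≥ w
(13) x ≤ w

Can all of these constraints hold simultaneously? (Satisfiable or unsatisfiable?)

Constraints 7, 8, 12, and 13 give x ≤ w, w ≤ z, z < y, y ≤ x. Chaining: x ≤ w ≤ z < y ≤ x, which forces x < x — impossible.

Unsatisfiable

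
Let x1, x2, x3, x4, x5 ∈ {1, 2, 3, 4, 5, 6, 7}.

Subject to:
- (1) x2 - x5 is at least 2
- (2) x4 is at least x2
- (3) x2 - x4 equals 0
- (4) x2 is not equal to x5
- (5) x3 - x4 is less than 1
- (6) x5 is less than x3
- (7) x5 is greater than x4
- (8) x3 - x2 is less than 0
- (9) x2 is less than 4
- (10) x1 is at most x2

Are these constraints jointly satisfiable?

Unsatisfiable

Constraints 2, 6, 7, and 8 give x5 < x3, x3 < x2, x2 ≤ x4, x4 < x5. Chaining: x5 < x3 < x2 ≤ x4 < x5, which forces x5 < x5 — impossible.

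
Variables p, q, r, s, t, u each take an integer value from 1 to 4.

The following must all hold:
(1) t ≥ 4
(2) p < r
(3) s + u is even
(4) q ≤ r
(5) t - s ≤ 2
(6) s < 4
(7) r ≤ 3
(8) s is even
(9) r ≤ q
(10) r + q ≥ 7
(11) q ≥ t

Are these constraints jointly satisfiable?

From constraints 1 and 11: q ≥ t and t ≥ 4, so q ≥ 4. From constraints 4 and 7: q ≤ r and r ≤ 3, so q ≤ 3. But 3 < 4, so no value of q works.

Unsatisfiable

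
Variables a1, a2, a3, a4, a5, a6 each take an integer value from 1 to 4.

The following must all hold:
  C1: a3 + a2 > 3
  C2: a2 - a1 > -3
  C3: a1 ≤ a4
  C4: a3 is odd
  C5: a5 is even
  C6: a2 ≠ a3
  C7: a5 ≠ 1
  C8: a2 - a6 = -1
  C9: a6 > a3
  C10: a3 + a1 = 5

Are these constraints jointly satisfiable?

Setting (a1, a2, a3, a4, a5, a6) = (4, 3, 1, 4, 2, 4) satisfies everything: constraint 1: a3 + a2 = 4; constraint 2: a2 - a1 = -1; constraint 8: a2 - a6 = -1, and the others follow.

Satisfiable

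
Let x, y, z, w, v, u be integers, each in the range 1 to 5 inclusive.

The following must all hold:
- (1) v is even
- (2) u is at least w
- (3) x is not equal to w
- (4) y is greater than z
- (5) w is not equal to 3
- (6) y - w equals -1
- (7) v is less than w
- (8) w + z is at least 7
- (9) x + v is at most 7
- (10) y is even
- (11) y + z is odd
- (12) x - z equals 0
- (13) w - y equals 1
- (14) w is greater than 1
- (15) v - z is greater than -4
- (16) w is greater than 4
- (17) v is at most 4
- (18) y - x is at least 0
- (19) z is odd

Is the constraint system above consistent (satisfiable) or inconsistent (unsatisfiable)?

Setting (x, y, z, w, v, u) = (3, 4, 3, 5, 2, 5) satisfies everything: constraint 6: y - w = -1; constraint 8: w + z = 8, and the others follow.

Satisfiable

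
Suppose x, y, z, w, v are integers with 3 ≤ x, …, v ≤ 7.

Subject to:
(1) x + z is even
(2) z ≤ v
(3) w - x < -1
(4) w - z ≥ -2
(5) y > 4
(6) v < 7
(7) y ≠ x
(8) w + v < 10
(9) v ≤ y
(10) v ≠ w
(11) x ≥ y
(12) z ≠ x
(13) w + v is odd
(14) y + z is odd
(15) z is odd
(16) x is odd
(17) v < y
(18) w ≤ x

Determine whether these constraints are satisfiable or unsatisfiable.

Satisfiable

Setting (x, y, z, w, v) = (7, 6, 5, 4, 5) satisfies everything: constraint 3: w - x = -3; constraint 4: w - z = -1, and the others follow.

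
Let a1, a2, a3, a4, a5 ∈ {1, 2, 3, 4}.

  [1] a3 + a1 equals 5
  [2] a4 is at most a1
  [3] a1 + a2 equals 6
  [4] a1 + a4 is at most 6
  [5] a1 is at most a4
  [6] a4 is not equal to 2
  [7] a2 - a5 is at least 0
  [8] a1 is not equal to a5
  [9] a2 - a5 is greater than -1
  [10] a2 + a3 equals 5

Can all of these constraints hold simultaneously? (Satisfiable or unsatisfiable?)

Satisfiable

One satisfying assignment is a1 = 3, a2 = 3, a3 = 2, a4 = 3, a5 = 2.
For the less obvious constraints — constraint 1: a3 + a1 = 5; constraint 3: a1 + a2 = 6; constraint 4: a1 + a4 = 6 — and the others hold by inspection.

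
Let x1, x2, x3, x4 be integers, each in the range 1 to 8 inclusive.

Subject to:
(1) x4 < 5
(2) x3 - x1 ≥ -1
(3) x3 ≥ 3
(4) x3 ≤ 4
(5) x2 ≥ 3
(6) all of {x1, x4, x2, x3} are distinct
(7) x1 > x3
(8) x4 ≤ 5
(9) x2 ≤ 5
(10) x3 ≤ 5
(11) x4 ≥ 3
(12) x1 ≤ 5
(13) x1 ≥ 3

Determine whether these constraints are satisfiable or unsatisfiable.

Constraints 3, 5, 8, 9, 10, 11, 12, and 13 confine each of x1, x4, x2, x3 to the 3 values {3, …, 5}.
Constraint 6 requires all 4 of them to be distinct, but only 3 values are available — impossible by the pigeonhole principle.

Unsatisfiable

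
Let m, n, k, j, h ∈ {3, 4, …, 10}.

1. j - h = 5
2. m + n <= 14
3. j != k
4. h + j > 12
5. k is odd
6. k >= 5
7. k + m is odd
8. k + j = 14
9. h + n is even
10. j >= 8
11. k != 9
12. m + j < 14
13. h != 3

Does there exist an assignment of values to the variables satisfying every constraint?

Try m = 4, n = 10, k = 5, j = 9, h = 4.
Check constraint 1: j - h = 5; constraint 2: m + n = 14; constraint 4: h + j = 13. The remaining constraints are straightforward to verify.

Satisfiable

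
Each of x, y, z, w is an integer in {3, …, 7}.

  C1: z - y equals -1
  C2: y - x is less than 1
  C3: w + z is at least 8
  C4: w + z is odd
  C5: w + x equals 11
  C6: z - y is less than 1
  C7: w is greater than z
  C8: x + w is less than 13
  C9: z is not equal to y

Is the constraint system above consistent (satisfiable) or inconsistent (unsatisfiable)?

Take x = 5, y = 4, z = 3, w = 6. Then constraint 1: z - y = -1; constraint 2: y - x = -1, and every other listed constraint is also met.

Satisfiable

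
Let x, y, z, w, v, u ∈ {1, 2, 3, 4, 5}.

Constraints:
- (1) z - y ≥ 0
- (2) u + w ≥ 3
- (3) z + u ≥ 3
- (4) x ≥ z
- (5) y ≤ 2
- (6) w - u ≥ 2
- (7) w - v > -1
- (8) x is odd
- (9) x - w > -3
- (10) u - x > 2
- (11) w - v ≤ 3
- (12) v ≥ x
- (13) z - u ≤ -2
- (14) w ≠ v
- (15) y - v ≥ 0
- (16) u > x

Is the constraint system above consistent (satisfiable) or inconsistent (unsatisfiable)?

Unsatisfiable

Constraints 1, 6, 11, 13, and 15 give w − u ≥ 2, u − z ≥ 2, z − y ≥ 0, y − v ≥ 0, v − w ≥ -3.
Adding all 5 inequalities: the left sides telescope to 0, and the right sides sum to 2 + 2 + 0 + 0 + (-3) = 1. So 0 ≥ 1, which is false.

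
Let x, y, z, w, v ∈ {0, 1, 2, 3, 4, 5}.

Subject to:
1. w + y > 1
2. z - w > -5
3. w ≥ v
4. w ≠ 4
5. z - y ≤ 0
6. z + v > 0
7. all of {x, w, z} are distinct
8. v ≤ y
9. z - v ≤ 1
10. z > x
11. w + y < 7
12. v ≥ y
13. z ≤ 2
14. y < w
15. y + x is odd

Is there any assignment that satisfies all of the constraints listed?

Setting (x, y, z, w, v) = (0, 1, 1, 3, 1) satisfies everything: constraint 1: w + y = 4; constraint 2: z - w = -2, and the others follow.

Satisfiable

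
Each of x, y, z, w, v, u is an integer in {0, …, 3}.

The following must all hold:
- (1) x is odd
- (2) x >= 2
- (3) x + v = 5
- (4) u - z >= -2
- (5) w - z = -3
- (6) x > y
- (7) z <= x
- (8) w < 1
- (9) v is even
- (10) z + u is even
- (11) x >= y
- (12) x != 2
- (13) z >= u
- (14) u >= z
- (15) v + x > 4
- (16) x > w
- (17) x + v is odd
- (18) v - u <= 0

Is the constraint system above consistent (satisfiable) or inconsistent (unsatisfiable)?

Setting (x, y, z, w, v, u) = (3, 2, 3, 0, 2, 3) satisfies everything: constraint 3: x + v = 5; constraint 4: u - z = 0; constraint 5: w - z = -3, and the others follow.

Satisfiable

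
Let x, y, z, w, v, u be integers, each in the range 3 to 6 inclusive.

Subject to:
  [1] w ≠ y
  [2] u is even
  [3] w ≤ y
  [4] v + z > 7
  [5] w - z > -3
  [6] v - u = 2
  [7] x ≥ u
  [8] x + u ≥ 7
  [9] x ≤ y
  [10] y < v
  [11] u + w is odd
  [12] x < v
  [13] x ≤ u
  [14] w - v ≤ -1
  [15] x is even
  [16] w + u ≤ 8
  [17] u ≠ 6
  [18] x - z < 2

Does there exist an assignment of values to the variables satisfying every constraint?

The assignment x = 4, y = 5, z = 3, w = 3, v = 6, u = 4 works:
  constraint 4 holds since v + z = 9.
  constraint 5 holds since w - z = 0.
  constraint 6 holds since v - u = 2.
The rest check out directly.

Satisfiable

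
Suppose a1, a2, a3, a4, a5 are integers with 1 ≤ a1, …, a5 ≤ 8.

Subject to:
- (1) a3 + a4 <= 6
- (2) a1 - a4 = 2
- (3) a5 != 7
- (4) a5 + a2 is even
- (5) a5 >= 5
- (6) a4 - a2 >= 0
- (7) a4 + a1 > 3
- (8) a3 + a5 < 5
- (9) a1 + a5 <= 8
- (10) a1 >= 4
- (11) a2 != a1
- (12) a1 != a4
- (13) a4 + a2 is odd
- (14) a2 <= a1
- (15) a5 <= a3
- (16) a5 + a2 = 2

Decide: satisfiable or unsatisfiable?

Unsatisfiable

From constraint 10: a1 ≥ 4. From constraint 5: a5 ≥ 5. Hence a1 + a5 ≥ 9. But constraint 9 requires a1 + a5 ≤ 8, and 8 < 9. Contradiction.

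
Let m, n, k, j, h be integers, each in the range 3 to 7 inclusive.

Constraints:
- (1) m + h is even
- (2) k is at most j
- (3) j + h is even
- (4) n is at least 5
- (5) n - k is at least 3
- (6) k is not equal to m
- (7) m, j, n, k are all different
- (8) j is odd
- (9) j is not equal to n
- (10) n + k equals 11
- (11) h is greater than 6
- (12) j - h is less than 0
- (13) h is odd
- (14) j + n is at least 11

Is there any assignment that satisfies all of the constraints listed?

Setting (m, n, k, j, h) = (3, 7, 4, 5, 7) satisfies everything: constraint 5: n - k = 3; constraint 10: n + k = 11; constraint 12: j - h = -2, and the others follow.

Satisfiable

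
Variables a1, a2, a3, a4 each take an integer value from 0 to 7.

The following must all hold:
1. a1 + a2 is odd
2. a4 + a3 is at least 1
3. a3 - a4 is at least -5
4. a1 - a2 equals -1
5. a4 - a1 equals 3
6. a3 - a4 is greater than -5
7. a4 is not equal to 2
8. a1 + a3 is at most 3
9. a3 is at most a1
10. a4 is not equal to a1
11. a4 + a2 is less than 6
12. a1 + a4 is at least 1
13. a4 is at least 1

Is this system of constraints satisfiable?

The assignment a1 = 0, a2 = 1, a3 = 0, a4 = 3 works:
  constraint 2 holds since a4 + a3 = 3.
  constraint 3 holds since a3 - a4 = -3.
  constraint 4 holds since a1 - a2 = -1.
The rest check out directly.

Satisfiable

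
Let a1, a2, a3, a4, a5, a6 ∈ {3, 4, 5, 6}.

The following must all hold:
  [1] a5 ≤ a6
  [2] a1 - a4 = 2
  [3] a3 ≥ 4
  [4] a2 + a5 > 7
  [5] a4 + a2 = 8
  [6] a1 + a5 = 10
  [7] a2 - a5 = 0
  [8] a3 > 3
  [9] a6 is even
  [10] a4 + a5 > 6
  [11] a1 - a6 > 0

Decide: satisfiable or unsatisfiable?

The assignment a1 = 6, a2 = 4, a3 = 6, a4 = 4, a5 = 4, a6 = 4 works:
  constraint 2 holds since a1 - a4 = 2.
  constraint 4 holds since a2 + a5 = 8.
The rest check out directly.

Satisfiable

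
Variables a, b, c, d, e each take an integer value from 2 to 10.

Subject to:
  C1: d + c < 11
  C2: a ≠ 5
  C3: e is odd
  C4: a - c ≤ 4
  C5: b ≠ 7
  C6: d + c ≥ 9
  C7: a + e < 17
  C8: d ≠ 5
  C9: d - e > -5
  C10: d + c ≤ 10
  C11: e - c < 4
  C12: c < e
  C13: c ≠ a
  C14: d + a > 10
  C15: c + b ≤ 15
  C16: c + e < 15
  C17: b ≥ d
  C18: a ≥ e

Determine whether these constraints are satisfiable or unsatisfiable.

One satisfying assignment is a = 7, b = 10, c = 5, d = 4, e = 7.
For the less obvious constraints — constraint 1: d + c = 9; constraint 4: a - c = 2 — and the others hold by inspection.

Satisfiable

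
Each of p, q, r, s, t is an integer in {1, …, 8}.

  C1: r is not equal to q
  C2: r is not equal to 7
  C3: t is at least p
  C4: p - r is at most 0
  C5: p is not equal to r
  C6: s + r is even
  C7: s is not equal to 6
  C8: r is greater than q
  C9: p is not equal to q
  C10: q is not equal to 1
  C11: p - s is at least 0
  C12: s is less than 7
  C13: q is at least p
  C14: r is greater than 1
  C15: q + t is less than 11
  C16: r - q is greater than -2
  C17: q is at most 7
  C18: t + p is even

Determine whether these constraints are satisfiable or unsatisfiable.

Setting (p, q, r, s, t) = (4, 5, 6, 4, 4) satisfies everything: constraint 4: p - r = -2; constraint 11: p - s = 0; constraint 15: q + t = 9, and the others follow.

Satisfiable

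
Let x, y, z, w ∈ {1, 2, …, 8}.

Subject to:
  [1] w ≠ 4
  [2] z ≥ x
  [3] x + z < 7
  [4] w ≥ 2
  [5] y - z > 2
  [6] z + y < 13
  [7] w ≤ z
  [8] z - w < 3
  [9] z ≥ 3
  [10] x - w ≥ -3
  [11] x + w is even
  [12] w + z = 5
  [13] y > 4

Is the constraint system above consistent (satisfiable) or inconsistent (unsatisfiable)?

Take x = 2, y = 7, z = 3, w = 2. Then constraint 3: x + z = 5; constraint 5: y - z = 4, and every other listed constraint is also met.

Satisfiable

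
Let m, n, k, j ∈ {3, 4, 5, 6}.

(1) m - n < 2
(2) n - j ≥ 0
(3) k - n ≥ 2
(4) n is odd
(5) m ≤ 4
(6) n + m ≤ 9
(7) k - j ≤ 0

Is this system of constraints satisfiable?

Unsatisfiable

Constraints 2, 3, and 7 give j − k ≥ 0, k − n ≥ 2, n − j ≥ 0.
Adding all 3 inequalities: the left sides telescope to 0, and the right sides sum to 0 + 2 + 0 = 2. So 0 ≥ 2, which is false.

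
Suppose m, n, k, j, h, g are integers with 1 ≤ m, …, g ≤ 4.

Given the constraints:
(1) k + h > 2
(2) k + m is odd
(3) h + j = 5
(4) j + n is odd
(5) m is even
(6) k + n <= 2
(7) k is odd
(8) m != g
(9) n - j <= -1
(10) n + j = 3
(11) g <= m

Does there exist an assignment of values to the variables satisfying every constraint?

Satisfiable

Setting (m, n, k, j, h, g) = (2, 1, 1, 2, 3, 1) satisfies everything: constraint 1: k + h = 4; constraint 3: h + j = 5; constraint 6: k + n = 2, and the others follow.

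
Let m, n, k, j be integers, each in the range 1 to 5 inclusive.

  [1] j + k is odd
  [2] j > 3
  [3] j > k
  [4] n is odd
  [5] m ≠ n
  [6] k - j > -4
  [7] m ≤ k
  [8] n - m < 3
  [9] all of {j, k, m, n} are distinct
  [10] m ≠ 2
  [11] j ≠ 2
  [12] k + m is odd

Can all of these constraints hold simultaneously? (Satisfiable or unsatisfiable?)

Satisfiable

Take m = 1, n = 3, k = 4, j = 5. Then constraint 6: k - j = -1; constraint 8: n - m = 2, and every other listed constraint is also met.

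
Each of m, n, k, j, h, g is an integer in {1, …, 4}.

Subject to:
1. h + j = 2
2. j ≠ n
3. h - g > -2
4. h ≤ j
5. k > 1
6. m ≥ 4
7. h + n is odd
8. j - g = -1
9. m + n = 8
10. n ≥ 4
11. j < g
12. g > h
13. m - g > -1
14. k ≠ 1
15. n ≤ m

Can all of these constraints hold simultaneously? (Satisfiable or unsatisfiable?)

Satisfiable

Try m = 4, n = 4, k = 4, j = 1, h = 1, g = 2.
Check constraint 1: h + j = 2; constraint 3: h - g = -1; constraint 8: j - g = -1. The remaining constraints are straightforward to verify.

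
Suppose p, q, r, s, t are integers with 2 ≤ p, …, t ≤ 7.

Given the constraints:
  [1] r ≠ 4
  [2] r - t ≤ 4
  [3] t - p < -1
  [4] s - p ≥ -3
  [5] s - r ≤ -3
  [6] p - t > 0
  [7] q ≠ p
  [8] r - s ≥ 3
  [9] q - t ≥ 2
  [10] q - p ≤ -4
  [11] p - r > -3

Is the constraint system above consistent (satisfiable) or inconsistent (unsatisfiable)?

Unsatisfiable

Constraints 2, 4, 8, 9, and 10 give s − p ≥ -3, p − q ≥ 4, q − t ≥ 2, t − r ≥ -4, r − s ≥ 3.
Adding all 5 inequalities: the left sides telescope to 0, and the right sides sum to (-3) + 4 + 2 + (-4) + 3 = 2. So 0 ≥ 2, which is false.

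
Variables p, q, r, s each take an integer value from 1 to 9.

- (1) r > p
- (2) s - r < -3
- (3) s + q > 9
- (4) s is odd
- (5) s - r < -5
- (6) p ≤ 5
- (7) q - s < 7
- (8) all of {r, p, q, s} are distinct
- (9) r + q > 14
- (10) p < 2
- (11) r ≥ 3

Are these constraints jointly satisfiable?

Satisfiable

Try p = 1, q = 7, r = 9, s = 3.
Check constraint 2: s - r = -6; constraint 3: s + q = 10; constraint 5: s - r = -6. The remaining constraints are straightforward to verify.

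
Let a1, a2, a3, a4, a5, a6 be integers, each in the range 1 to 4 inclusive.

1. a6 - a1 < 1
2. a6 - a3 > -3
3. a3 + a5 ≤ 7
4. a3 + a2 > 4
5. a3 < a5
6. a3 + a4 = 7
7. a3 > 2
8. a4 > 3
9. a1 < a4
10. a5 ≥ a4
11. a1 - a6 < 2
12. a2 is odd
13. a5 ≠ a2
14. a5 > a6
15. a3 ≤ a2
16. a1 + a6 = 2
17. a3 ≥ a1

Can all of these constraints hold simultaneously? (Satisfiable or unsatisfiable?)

Satisfiable

Take a1 = 1, a2 = 3, a3 = 3, a4 = 4, a5 = 4, a6 = 1. Then constraint 1: a6 - a1 = 0; constraint 2: a6 - a3 = -2; constraint 3: a3 + a5 = 7, and every other listed constraint is also met.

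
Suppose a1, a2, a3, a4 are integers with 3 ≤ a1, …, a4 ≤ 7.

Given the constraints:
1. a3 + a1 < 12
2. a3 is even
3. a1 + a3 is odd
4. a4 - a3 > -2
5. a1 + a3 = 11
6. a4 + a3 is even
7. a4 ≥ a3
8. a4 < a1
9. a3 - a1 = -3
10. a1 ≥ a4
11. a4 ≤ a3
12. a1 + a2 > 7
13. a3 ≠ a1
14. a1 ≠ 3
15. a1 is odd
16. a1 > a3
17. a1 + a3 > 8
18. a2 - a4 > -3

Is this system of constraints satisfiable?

Satisfiable

Setting (a1, a2, a3, a4) = (7, 3, 4, 4) satisfies everything: constraint 1: a3 + a1 = 11; constraint 4: a4 - a3 = 0, and the others follow.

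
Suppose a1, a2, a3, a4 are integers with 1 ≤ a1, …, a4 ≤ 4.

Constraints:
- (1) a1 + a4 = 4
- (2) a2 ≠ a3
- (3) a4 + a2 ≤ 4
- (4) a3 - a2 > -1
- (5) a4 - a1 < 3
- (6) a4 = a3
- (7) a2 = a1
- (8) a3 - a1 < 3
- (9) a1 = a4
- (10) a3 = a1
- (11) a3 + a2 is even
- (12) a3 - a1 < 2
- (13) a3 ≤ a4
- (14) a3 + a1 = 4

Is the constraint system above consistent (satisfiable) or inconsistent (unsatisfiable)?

Unsatisfiable

From constraints 6, 7, and 9, a2 = a1 = a4 = a3, so a2 = a3. But constraint 2 says a2 ≠ a3. Contradiction.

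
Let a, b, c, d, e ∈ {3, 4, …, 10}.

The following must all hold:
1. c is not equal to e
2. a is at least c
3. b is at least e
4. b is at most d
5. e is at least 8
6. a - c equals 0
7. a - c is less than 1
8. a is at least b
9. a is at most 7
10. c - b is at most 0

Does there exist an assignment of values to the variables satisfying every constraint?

From constraints 3 and 5: b ≥ e and e ≥ 8, so b ≥ 8. From constraints 8 and 9: b ≤ a and a ≤ 7, so b ≤ 7. But 7 < 8, so no value of b works.

Unsatisfiable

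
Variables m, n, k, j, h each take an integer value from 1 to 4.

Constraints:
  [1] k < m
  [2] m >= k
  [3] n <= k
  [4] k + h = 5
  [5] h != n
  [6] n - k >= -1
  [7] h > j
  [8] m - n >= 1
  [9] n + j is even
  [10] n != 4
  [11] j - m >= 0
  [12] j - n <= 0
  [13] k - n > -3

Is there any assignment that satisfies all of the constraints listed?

Unsatisfiable

Constraints 8, 11, and 12 give m − n ≥ 1, n − j ≥ 0, j − m ≥ 0.
Adding all 3 inequalities: the left sides telescope to 0, and the right sides sum to 1 + 0 + 0 = 1. So 0 ≥ 1, which is false.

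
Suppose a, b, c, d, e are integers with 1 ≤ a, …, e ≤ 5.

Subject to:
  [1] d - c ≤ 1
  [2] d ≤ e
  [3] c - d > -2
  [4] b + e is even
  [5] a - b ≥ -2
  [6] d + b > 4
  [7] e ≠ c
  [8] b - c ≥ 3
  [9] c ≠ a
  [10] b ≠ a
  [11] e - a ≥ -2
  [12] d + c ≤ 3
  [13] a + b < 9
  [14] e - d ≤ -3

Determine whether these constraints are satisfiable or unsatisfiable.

Constraints 1, 5, 8, 11, and 14 give d − e ≥ 3, e − a ≥ -2, a − b ≥ -2, b − c ≥ 3, c − d ≥ -1.
Adding all 5 inequalities: the left sides telescope to 0, and the right sides sum to 3 + (-2) + (-2) + 3 + (-1) = 1. So 0 ≥ 1, which is false.

Unsatisfiable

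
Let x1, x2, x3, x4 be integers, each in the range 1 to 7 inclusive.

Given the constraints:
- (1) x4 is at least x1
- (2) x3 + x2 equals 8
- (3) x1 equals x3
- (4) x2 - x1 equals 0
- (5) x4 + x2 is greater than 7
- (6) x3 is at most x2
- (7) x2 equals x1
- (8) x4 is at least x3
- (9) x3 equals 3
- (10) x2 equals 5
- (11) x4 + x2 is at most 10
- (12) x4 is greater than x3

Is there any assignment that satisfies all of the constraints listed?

Constraint 10 fixes x2 = 5 and constraint 9 fixes x3 = 3. Constraints 3 and 7 give x2 = x1 = x3, so x2 = x3. But 5 ≠ 3 — contradiction.

Unsatisfiable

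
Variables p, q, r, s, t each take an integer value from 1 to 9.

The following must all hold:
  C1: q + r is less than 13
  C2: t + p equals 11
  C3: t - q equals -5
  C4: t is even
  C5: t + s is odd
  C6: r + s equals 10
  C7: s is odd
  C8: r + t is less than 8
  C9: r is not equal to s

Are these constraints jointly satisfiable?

Try p = 7, q = 9, r = 3, s = 7, t = 4.
Check constraint 1: q + r = 12; constraint 2: t + p = 11. The remaining constraints are straightforward to verify.

Satisfiable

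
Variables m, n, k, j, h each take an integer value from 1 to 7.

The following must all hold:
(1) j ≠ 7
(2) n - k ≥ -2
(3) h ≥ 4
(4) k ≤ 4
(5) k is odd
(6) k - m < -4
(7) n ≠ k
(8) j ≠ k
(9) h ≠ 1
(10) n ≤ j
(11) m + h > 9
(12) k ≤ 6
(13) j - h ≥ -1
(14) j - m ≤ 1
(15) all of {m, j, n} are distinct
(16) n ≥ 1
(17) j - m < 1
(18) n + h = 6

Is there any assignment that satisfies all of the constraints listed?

Satisfiable

Try m = 7, n = 2, k = 1, j = 6, h = 4.
Check constraint 2: n - k = 1; constraint 6: k - m = -6; constraint 11: m + h = 11. The remaining constraints are straightforward to verify.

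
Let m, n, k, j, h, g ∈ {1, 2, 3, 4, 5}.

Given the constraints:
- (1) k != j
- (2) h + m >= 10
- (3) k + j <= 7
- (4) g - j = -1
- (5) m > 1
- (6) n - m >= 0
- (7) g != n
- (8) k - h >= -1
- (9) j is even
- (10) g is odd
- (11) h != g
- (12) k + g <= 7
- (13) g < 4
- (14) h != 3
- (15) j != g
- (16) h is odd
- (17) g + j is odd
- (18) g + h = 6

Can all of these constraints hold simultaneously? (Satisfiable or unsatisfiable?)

Take m = 5, n = 5, k = 5, j = 2, h = 5, g = 1. Then constraint 2: h + m = 10; constraint 3: k + j = 7; constraint 4: g - j = -1, and every other listed constraint is also met.

Satisfiable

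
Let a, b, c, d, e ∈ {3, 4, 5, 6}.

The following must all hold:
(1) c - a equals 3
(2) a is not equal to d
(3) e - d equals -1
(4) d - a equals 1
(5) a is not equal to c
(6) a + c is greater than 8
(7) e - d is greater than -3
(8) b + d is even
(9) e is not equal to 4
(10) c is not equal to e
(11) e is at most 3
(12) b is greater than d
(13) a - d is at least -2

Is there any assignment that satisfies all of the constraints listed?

Satisfiable

Setting (a, b, c, d, e) = (3, 6, 6, 4, 3) satisfies everything: constraint 1: c - a = 3; constraint 3: e - d = -1, and the others follow.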